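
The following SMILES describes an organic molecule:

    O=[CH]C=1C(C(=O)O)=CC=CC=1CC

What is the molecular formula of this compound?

C10H10O3

Walk through each heavy atom and fill implicit hydrogens from standard valence (C 4, N 3, O 2, S 2, halogen 1):
  atom 1: O, bond orders sum to 2 (valence 2) → 0 H
  atom 2: C with explicit H count 1
  atom 3: C, bond orders sum to 4 (valence 4) → 0 H
  atom 4: C, bond orders sum to 4 (valence 4) → 0 H
  atom 5: C, bond orders sum to 4 (valence 4) → 0 H
  atom 6: O, bond orders sum to 2 (valence 2) → 0 H
  atom 7: O, bond orders sum to 1 (valence 2) → 1 H
  atom 8: C, bond orders sum to 3 (valence 4) → 1 H
  atom 9: C, bond orders sum to 3 (valence 4) → 1 H
  atom 10: C, bond orders sum to 3 (valence 4) → 1 H
  atom 11: C, bond orders sum to 4 (valence 4) → 0 H
  atom 12: C, bond orders sum to 2 (valence 4) → 2 H
  atom 13: C, bond orders sum to 1 (valence 4) → 3 H
Totals → C:10, H:10, O:3.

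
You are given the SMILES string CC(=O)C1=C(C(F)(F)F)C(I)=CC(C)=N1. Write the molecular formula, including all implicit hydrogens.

Walk through each heavy atom and fill implicit hydrogens from standard valence (C 4, N 3, O 2, S 2, halogen 1):
  atom 1: C, bond orders sum to 1 (valence 4) → 3 H
  atom 2: C, bond orders sum to 4 (valence 4) → 0 H
  atom 3: O, bond orders sum to 2 (valence 2) → 0 H
  atom 4: C, bond orders sum to 4 (valence 4) → 0 H
  atom 5: C, bond orders sum to 4 (valence 4) → 0 H
  atom 6: C, bond orders sum to 4 (valence 4) → 0 H
  atom 7: F (halogen, monovalent) → 0 H
  atom 8: F (halogen, monovalent) → 0 H
  atom 9: F (halogen, monovalent) → 0 H
  atom 10: C, bond orders sum to 4 (valence 4) → 0 H
  atom 11: I (halogen, monovalent) → 0 H
  atom 12: C, bond orders sum to 3 (valence 4) → 1 H
  atom 13: C, bond orders sum to 4 (valence 4) → 0 H
  atom 14: C, bond orders sum to 1 (valence 4) → 3 H
  atom 15: N, bond orders sum to 3 (valence 3) → 0 H
Totals → C:9, H:7, F:3, I:1, N:1, O:1.
In Hill order: C9H7F3INO.

C9H7F3INO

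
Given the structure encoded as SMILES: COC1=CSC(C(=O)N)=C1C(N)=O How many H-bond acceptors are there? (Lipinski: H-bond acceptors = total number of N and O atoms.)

N atoms: 2; O atoms: 3.
Lipinski HBA = 2 + 3 = 5.

5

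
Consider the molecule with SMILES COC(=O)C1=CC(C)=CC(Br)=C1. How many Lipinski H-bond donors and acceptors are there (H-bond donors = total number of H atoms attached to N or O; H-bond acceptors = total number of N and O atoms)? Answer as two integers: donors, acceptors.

Donors: find every N or O and count the H atoms it carries.
  atom 2 (O): bond orders sum to 2 → 0 H
  atom 4 (O): bond orders sum to 2 → 0 H
Lipinski HBD = 0.
Acceptors: N atoms = 0, O atoms = 2 → HBA = 2.

0, 2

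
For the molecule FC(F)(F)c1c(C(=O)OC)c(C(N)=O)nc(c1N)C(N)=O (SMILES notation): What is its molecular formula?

C10H9F3N4O4

Walk through each heavy atom and fill implicit hydrogens from standard valence (C 4, N 3, O 2, S 2, halogen 1); for lowercase aromatic atoms, an aromatic c carries 1 H when it has two neighbours and 0 H with three, and aromatic n carries 0 H:
  atom 1: F (halogen, monovalent) → 0 H
  atom 2: C, bond orders sum to 4 (valence 4) → 0 H
  atom 3: F (halogen, monovalent) → 0 H
  atom 4: F (halogen, monovalent) → 0 H
  atom 5: aromatic c, 3 neighbours → 0 H
  atom 6: aromatic c, 3 neighbours → 0 H
  atom 7: C, bond orders sum to 4 (valence 4) → 0 H
  atom 8: O, bond orders sum to 2 (valence 2) → 0 H
  atom 9: O, bond orders sum to 2 (valence 2) → 0 H
  atom 10: C, bond orders sum to 1 (valence 4) → 3 H
  atom 11: aromatic c, 3 neighbours → 0 H
  atom 12: C, bond orders sum to 4 (valence 4) → 0 H
  atom 13: N, bond orders sum to 1 (valence 3) → 2 H
  atom 14: O, bond orders sum to 2 (valence 2) → 0 H
  atom 15: aromatic n, 2 neighbours → 0 H
  atom 16: aromatic c, 3 neighbours → 0 H
  atom 17: aromatic c, 3 neighbours → 0 H
  atom 18: N, bond orders sum to 1 (valence 3) → 2 H
  atom 19: C, bond orders sum to 4 (valence 4) → 0 H
  atom 20: N, bond orders sum to 1 (valence 3) → 2 H
  atom 21: O, bond orders sum to 2 (valence 2) → 0 H
Totals → C:10, H:9, F:3, N:4, O:4.
In Hill order: C10H9F3N4O4.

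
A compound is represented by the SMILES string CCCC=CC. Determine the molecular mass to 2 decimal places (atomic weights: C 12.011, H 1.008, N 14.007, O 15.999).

First, the molecular formula is C6H12 (counting implicit H from valence).
  C: 6 × 12.011 = 72.066
  H: 12 × 1.008 = 12.096
Sum: 6×12.011 + 12×1.008 = 84.162 → 84.16 g/mol.

84.16 g/mol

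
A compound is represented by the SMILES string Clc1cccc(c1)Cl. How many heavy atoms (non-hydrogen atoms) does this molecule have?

8

Every atom symbol written in the SMILES (organic subset) is one heavy atom; implicit H are not written.
Heavy atoms by element → C:6, Cl:2.
Total: 8.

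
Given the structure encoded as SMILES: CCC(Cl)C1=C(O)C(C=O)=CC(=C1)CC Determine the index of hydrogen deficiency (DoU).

Degree of unsaturation = (number of rings) + (number of π bonds).
Ring closures in the SMILES: 1.
π bonds: 4 double bonds (each 1 DoU) → 4 DoU from unsaturation.
Total DoU = 1 + 4 = 5.

5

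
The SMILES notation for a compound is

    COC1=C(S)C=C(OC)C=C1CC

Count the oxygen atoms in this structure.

Scan the SMILES for O atoms (remember two-letter symbols like Cl and Br are single atoms).
Oxygen count: 2.

2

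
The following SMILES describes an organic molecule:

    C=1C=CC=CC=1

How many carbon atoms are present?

Count every carbon token in the SMILES (each C, including those in ring-closure positions and inside branches).
Carbon count: 6.

6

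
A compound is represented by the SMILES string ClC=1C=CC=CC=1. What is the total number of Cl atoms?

1

Scan the SMILES for Cl atoms (remember two-letter symbols like Cl and Br are single atoms).
Chlorine count: 1.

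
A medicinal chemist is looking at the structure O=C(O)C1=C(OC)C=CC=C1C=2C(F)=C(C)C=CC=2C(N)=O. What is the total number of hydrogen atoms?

Walk through each heavy atom and fill implicit hydrogens from standard valence (C 4, N 3, O 2, S 2, halogen 1):
  atom 1: O, bond orders sum to 2 (valence 2) → 0 H
  atom 2: C, bond orders sum to 4 (valence 4) → 0 H
  atom 3: O, bond orders sum to 1 (valence 2) → 1 H
  atom 4: C, bond orders sum to 4 (valence 4) → 0 H
  atom 5: C, bond orders sum to 4 (valence 4) → 0 H
  atom 6: O, bond orders sum to 2 (valence 2) → 0 H
  atom 7: C, bond orders sum to 1 (valence 4) → 3 H
  atom 8: C, bond orders sum to 3 (valence 4) → 1 H
  atom 9: C, bond orders sum to 3 (valence 4) → 1 H
  atom 10: C, bond orders sum to 3 (valence 4) → 1 H
  atom 11: C, bond orders sum to 4 (valence 4) → 0 H
  atom 12: C, bond orders sum to 4 (valence 4) → 0 H
  atom 13: C, bond orders sum to 4 (valence 4) → 0 H
  atom 14: F (halogen, monovalent) → 0 H
  atom 15: C, bond orders sum to 4 (valence 4) → 0 H
  atom 16: C, bond orders sum to 1 (valence 4) → 3 H
  atom 17: C, bond orders sum to 3 (valence 4) → 1 H
  atom 18: C, bond orders sum to 3 (valence 4) → 1 H
  atom 19: C, bond orders sum to 4 (valence 4) → 0 H
  atom 20: C, bond orders sum to 4 (valence 4) → 0 H
  atom 21: N, bond orders sum to 1 (valence 3) → 2 H
  atom 22: O, bond orders sum to 2 (valence 2) → 0 H
Total hydrogens: 14.

14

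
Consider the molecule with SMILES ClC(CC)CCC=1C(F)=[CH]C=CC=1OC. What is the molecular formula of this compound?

Walk through each heavy atom and fill implicit hydrogens from standard valence (C 4, N 3, O 2, S 2, halogen 1):
  atom 1: Cl (halogen, monovalent) → 0 H
  atom 2: C, bond orders sum to 3 (valence 4) → 1 H
  atom 3: C, bond orders sum to 2 (valence 4) → 2 H
  atom 4: C, bond orders sum to 1 (valence 4) → 3 H
  atom 5: C, bond orders sum to 2 (valence 4) → 2 H
  atom 6: C, bond orders sum to 2 (valence 4) → 2 H
  atom 7: C, bond orders sum to 4 (valence 4) → 0 H
  atom 8: C, bond orders sum to 4 (valence 4) → 0 H
  atom 9: F (halogen, monovalent) → 0 H
  atom 10: C with explicit H count 1
  atom 11: C, bond orders sum to 3 (valence 4) → 1 H
  atom 12: C, bond orders sum to 3 (valence 4) → 1 H
  atom 13: C, bond orders sum to 4 (valence 4) → 0 H
  atom 14: O, bond orders sum to 2 (valence 2) → 0 H
  atom 15: C, bond orders sum to 1 (valence 4) → 3 H
Totals → C:12, H:16, Cl:1, F:1, O:1.
In Hill order: C12H16ClFO.

C12H16ClFO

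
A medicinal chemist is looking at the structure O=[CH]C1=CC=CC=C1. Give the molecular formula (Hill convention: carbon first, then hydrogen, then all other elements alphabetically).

C7H6O

Walk through each heavy atom and fill implicit hydrogens from standard valence (C 4, N 3, O 2, S 2, halogen 1):
  atom 1: O, bond orders sum to 2 (valence 2) → 0 H
  atom 2: C with explicit H count 1
  atom 3: C, bond orders sum to 4 (valence 4) → 0 H
  atom 4: C, bond orders sum to 3 (valence 4) → 1 H
  atom 5: C, bond orders sum to 3 (valence 4) → 1 H
  atom 6: C, bond orders sum to 3 (valence 4) → 1 H
  atom 7: C, bond orders sum to 3 (valence 4) → 1 H
  atom 8: C, bond orders sum to 3 (valence 4) → 1 H
Totals → C:7, H:6, O:1.
In Hill order: C7H6O.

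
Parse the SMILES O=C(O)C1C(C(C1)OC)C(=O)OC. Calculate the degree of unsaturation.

Degree of unsaturation = (number of rings) + (number of π bonds).
Ring closures in the SMILES: 1.
π bonds: 2 double bonds (each 1 DoU) → 2 DoU from unsaturation.
Total DoU = 1 + 2 = 3.

3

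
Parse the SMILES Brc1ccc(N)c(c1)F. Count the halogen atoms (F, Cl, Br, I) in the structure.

2

Halogen atoms appear at heavy-atom positions 1, 9 (1×Br, 1×F).
Other groups present: 1 primary amine.
Halogen count: 2.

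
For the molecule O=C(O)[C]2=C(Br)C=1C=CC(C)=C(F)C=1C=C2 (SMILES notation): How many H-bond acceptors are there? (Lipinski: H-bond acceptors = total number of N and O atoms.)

2

N atoms: 0; O atoms: 2.
Lipinski HBA = 0 + 2 = 2.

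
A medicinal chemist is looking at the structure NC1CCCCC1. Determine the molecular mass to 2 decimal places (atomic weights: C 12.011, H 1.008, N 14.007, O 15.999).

First, the molecular formula is C6H13N (counting implicit H from valence).
  C: 6 × 12.011 = 72.066
  H: 13 × 1.008 = 13.104
  N: 1 × 14.007 = 14.007
Sum: 6×12.011 + 13×1.008 + 1×14.007 = 99.177 → 99.18 g/mol.

99.18 g/mol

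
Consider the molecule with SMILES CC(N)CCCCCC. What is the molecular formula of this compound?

Walk through each heavy atom and fill implicit hydrogens from standard valence (C 4, N 3, O 2, S 2, halogen 1):
  atom 1: C, bond orders sum to 1 (valence 4) → 3 H
  atom 2: C, bond orders sum to 3 (valence 4) → 1 H
  atom 3: N, bond orders sum to 1 (valence 3) → 2 H
  atom 4: C, bond orders sum to 2 (valence 4) → 2 H
  atom 5: C, bond orders sum to 2 (valence 4) → 2 H
  atom 6: C, bond orders sum to 2 (valence 4) → 2 H
  atom 7: C, bond orders sum to 2 (valence 4) → 2 H
  atom 8: C, bond orders sum to 2 (valence 4) → 2 H
  atom 9: C, bond orders sum to 1 (valence 4) → 3 H
Totals → C:8, H:19, N:1.

C8H19N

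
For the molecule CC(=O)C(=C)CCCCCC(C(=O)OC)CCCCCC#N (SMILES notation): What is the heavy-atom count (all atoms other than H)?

Every atom symbol written in the SMILES (organic subset) is one heavy atom; implicit H are not written.
Heavy atoms by element → C:18, N:1, O:3.
Total: 22.

22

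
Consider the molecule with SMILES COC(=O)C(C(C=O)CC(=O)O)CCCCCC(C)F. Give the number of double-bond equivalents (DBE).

3

Molecular formula: C14H23FO5.
DoU = (2C + 2 + N − H − X) / 2, where X is the halogen count and O/S are ignored.
    = (2·14 + 2 + 0 − 23 − 1) / 2 = 6 / 2 = 3.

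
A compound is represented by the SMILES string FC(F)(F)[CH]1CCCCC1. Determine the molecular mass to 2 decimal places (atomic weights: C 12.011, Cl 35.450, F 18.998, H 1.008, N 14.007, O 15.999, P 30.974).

152.16 g/mol

First, the molecular formula is C7H11F3 (counting implicit H from valence).
  C: 7 × 12.011 = 84.077
  F: 3 × 18.998 = 56.994
  H: 11 × 1.008 = 11.088
Sum: 7×12.011 + 3×18.998 + 11×1.008 = 152.159 → 152.16 g/mol.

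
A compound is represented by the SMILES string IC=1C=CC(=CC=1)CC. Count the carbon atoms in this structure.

Count every carbon token in the SMILES (each C, including those in ring-closure positions and inside branches).
Carbon count: 8.

8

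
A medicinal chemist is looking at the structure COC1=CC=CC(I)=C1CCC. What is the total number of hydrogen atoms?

13

Walk through each heavy atom and fill implicit hydrogens from standard valence (C 4, N 3, O 2, S 2, halogen 1):
  atom 1: C, bond orders sum to 1 (valence 4) → 3 H
  atom 2: O, bond orders sum to 2 (valence 2) → 0 H
  atom 3: C, bond orders sum to 4 (valence 4) → 0 H
  atom 4: C, bond orders sum to 3 (valence 4) → 1 H
  atom 5: C, bond orders sum to 3 (valence 4) → 1 H
  atom 6: C, bond orders sum to 3 (valence 4) → 1 H
  atom 7: C, bond orders sum to 4 (valence 4) → 0 H
  atom 8: I (halogen, monovalent) → 0 H
  atom 9: C, bond orders sum to 4 (valence 4) → 0 H
  atom 10: C, bond orders sum to 2 (valence 4) → 2 H
  atom 11: C, bond orders sum to 2 (valence 4) → 2 H
  atom 12: C, bond orders sum to 1 (valence 4) → 3 H
Total hydrogens: 13.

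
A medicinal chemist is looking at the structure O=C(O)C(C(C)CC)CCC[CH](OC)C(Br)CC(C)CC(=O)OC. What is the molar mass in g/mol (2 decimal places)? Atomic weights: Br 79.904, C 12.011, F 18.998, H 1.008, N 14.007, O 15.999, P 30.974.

First, the molecular formula is C18H33BrO5 (counting implicit H from valence).
  Br: 1 × 79.904 = 79.904
  C: 18 × 12.011 = 216.198
  H: 33 × 1.008 = 33.264
  O: 5 × 15.999 = 79.995
Sum: 1×79.904 + 18×12.011 + 33×1.008 + 5×15.999 = 409.361 → 409.36 g/mol.

409.36 g/mol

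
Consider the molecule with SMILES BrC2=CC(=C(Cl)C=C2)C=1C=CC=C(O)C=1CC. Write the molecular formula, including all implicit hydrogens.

C14H12BrClO

Walk through each heavy atom and fill implicit hydrogens from standard valence (C 4, N 3, O 2, S 2, halogen 1):
  atom 1: Br (halogen, monovalent) → 0 H
  atom 2: C, bond orders sum to 4 (valence 4) → 0 H
  atom 3: C, bond orders sum to 3 (valence 4) → 1 H
  atom 4: C, bond orders sum to 4 (valence 4) → 0 H
  atom 5: C, bond orders sum to 4 (valence 4) → 0 H
  atom 6: Cl (halogen, monovalent) → 0 H
  atom 7: C, bond orders sum to 3 (valence 4) → 1 H
  atom 8: C, bond orders sum to 3 (valence 4) → 1 H
  atom 9: C, bond orders sum to 4 (valence 4) → 0 H
  atom 10: C, bond orders sum to 3 (valence 4) → 1 H
  atom 11: C, bond orders sum to 3 (valence 4) → 1 H
  atom 12: C, bond orders sum to 3 (valence 4) → 1 H
  atom 13: C, bond orders sum to 4 (valence 4) → 0 H
  atom 14: O, bond orders sum to 1 (valence 2) → 1 H
  atom 15: C, bond orders sum to 4 (valence 4) → 0 H
  atom 16: C, bond orders sum to 2 (valence 4) → 2 H
  atom 17: C, bond orders sum to 1 (valence 4) → 3 H
Totals → C:14, H:12, Br:1, Cl:1, O:1.
In Hill order: C14H12BrClO.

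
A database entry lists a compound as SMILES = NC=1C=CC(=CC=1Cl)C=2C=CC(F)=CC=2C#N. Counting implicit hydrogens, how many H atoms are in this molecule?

Walk through each heavy atom and fill implicit hydrogens from standard valence (C 4, N 3, O 2, S 2, halogen 1):
  atom 1: N, bond orders sum to 1 (valence 3) → 2 H
  atom 2: C, bond orders sum to 4 (valence 4) → 0 H
  atom 3: C, bond orders sum to 3 (valence 4) → 1 H
  atom 4: C, bond orders sum to 3 (valence 4) → 1 H
  atom 5: C, bond orders sum to 4 (valence 4) → 0 H
  atom 6: C, bond orders sum to 3 (valence 4) → 1 H
  atom 7: C, bond orders sum to 4 (valence 4) → 0 H
  atom 8: Cl (halogen, monovalent) → 0 H
  atom 9: C, bond orders sum to 4 (valence 4) → 0 H
  atom 10: C, bond orders sum to 3 (valence 4) → 1 H
  atom 11: C, bond orders sum to 3 (valence 4) → 1 H
  atom 12: C, bond orders sum to 4 (valence 4) → 0 H
  atom 13: F (halogen, monovalent) → 0 H
  atom 14: C, bond orders sum to 3 (valence 4) → 1 H
  atom 15: C, bond orders sum to 4 (valence 4) → 0 H
  atom 16: C, bond orders sum to 4 (valence 4) → 0 H
  atom 17: N, bond orders sum to 3 (valence 3) → 0 H
Total hydrogens: 8.

8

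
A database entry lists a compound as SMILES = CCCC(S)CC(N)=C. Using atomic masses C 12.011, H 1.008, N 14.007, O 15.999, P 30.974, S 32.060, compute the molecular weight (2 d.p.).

First, the molecular formula is C7H15NS (counting implicit H from valence).
  C: 7 × 12.011 = 84.077
  H: 15 × 1.008 = 15.120
  N: 1 × 14.007 = 14.007
  S: 1 × 32.060 = 32.060
Sum: 7×12.011 + 15×1.008 + 1×14.007 + 1×32.060 = 145.264 → 145.26 g/mol.

145.26 g/mol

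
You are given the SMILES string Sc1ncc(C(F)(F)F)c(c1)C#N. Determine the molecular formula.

C7H3F3N2S

Walk through each heavy atom and fill implicit hydrogens from standard valence (C 4, N 3, O 2, S 2, halogen 1); for lowercase aromatic atoms, an aromatic c carries 1 H when it has two neighbours and 0 H with three, and aromatic n carries 0 H:
  atom 1: S, bond orders sum to 1 (valence 2) → 1 H
  atom 2: aromatic c, 3 neighbours → 0 H
  atom 3: aromatic n, 2 neighbours → 0 H
  atom 4: aromatic c, 2 neighbours → 1 H
  atom 5: aromatic c, 3 neighbours → 0 H
  atom 6: C, bond orders sum to 4 (valence 4) → 0 H
  atom 7: F (halogen, monovalent) → 0 H
  atom 8: F (halogen, monovalent) → 0 H
  atom 9: F (halogen, monovalent) → 0 H
  atom 10: aromatic c, 3 neighbours → 0 H
  atom 11: aromatic c, 2 neighbours → 1 H
  atom 12: C, bond orders sum to 4 (valence 4) → 0 H
  atom 13: N, bond orders sum to 3 (valence 3) → 0 H
Totals → C:7, H:3, F:3, N:2, S:1.
In Hill order: C7H3F3N2S.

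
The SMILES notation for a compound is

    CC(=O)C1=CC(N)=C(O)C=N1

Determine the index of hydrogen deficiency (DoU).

Degree of unsaturation = (number of rings) + (number of π bonds).
Ring closures in the SMILES: 1.
π bonds: 4 double bonds (each 1 DoU) → 4 DoU from unsaturation.
Total DoU = 1 + 4 = 5.

5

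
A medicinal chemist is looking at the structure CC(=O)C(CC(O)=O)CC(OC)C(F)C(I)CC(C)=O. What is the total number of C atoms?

Count every carbon token in the SMILES (each C, including those in ring-closure positions and inside branches).
Carbon count: 13.

13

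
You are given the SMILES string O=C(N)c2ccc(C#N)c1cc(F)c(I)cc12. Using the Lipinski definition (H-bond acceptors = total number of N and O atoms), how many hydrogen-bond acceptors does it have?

3

N atoms: 2; O atoms: 1.
Lipinski HBA = 2 + 1 = 3.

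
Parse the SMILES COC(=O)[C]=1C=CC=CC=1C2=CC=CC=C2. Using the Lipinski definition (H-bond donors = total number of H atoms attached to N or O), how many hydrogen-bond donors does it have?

0

Donors: find every N or O and count the H atoms it carries.
  atom 2 (O): bond orders sum to 2 → 0 H
  atom 4 (O): bond orders sum to 2 → 0 H
Lipinski HBD = 0.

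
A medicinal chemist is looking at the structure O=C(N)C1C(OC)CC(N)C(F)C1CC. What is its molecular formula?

Walk through each heavy atom and fill implicit hydrogens from standard valence (C 4, N 3, O 2, S 2, halogen 1):
  atom 1: O, bond orders sum to 2 (valence 2) → 0 H
  atom 2: C, bond orders sum to 4 (valence 4) → 0 H
  atom 3: N, bond orders sum to 1 (valence 3) → 2 H
  atom 4: C, bond orders sum to 3 (valence 4) → 1 H
  atom 5: C, bond orders sum to 3 (valence 4) → 1 H
  atom 6: O, bond orders sum to 2 (valence 2) → 0 H
  atom 7: C, bond orders sum to 1 (valence 4) → 3 H
  atom 8: C, bond orders sum to 2 (valence 4) → 2 H
  atom 9: C, bond orders sum to 3 (valence 4) → 1 H
  atom 10: N, bond orders sum to 1 (valence 3) → 2 H
  atom 11: C, bond orders sum to 3 (valence 4) → 1 H
  atom 12: F (halogen, monovalent) → 0 H
  atom 13: C, bond orders sum to 3 (valence 4) → 1 H
  atom 14: C, bond orders sum to 2 (valence 4) → 2 H
  atom 15: C, bond orders sum to 1 (valence 4) → 3 H
Totals → C:10, H:19, F:1, N:2, O:2.
In Hill order: C10H19FN2O2.

C10H19FN2O2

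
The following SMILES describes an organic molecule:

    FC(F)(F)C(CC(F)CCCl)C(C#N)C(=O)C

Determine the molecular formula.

C10H12ClF4NO

Walk through each heavy atom and fill implicit hydrogens from standard valence (C 4, N 3, O 2, S 2, halogen 1):
  atom 1: F (halogen, monovalent) → 0 H
  atom 2: C, bond orders sum to 4 (valence 4) → 0 H
  atom 3: F (halogen, monovalent) → 0 H
  atom 4: F (halogen, monovalent) → 0 H
  atom 5: C, bond orders sum to 3 (valence 4) → 1 H
  atom 6: C, bond orders sum to 2 (valence 4) → 2 H
  atom 7: C, bond orders sum to 3 (valence 4) → 1 H
  atom 8: F (halogen, monovalent) → 0 H
  atom 9: C, bond orders sum to 2 (valence 4) → 2 H
  atom 10: C, bond orders sum to 2 (valence 4) → 2 H
  atom 11: Cl (halogen, monovalent) → 0 H
  atom 12: C, bond orders sum to 3 (valence 4) → 1 H
  atom 13: C, bond orders sum to 4 (valence 4) → 0 H
  atom 14: N, bond orders sum to 3 (valence 3) → 0 H
  atom 15: C, bond orders sum to 4 (valence 4) → 0 H
  atom 16: O, bond orders sum to 2 (valence 2) → 0 H
  atom 17: C, bond orders sum to 1 (valence 4) → 3 H
Totals → C:10, H:12, Cl:1, F:4, N:1, O:1.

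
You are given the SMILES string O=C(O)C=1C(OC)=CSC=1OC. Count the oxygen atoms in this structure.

Scan the SMILES for O atoms (remember two-letter symbols like Cl and Br are single atoms).
Oxygen count: 4.

4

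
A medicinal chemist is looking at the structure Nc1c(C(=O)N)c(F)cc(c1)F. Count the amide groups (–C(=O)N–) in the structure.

1

The amide motif appears at heavy-atom position 4 in the SMILES.
Other groups present: 1 primary amine.
Amide count: 1.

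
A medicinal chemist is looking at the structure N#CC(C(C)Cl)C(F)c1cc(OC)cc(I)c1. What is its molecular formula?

Walk through each heavy atom and fill implicit hydrogens from standard valence (C 4, N 3, O 2, S 2, halogen 1); for lowercase aromatic atoms, an aromatic c carries 1 H when it has two neighbours and 0 H with three, and aromatic n carries 0 H:
  atom 1: N, bond orders sum to 3 (valence 3) → 0 H
  atom 2: C, bond orders sum to 4 (valence 4) → 0 H
  atom 3: C, bond orders sum to 3 (valence 4) → 1 H
  atom 4: C, bond orders sum to 3 (valence 4) → 1 H
  atom 5: C, bond orders sum to 1 (valence 4) → 3 H
  atom 6: Cl (halogen, monovalent) → 0 H
  atom 7: C, bond orders sum to 3 (valence 4) → 1 H
  atom 8: F (halogen, monovalent) → 0 H
  atom 9: aromatic c, 3 neighbours → 0 H
  atom 10: aromatic c, 2 neighbours → 1 H
  atom 11: aromatic c, 3 neighbours → 0 H
  atom 12: O, bond orders sum to 2 (valence 2) → 0 H
  atom 13: C, bond orders sum to 1 (valence 4) → 3 H
  atom 14: aromatic c, 2 neighbours → 1 H
  atom 15: aromatic c, 3 neighbours → 0 H
  atom 16: I (halogen, monovalent) → 0 H
  atom 17: aromatic c, 2 neighbours → 1 H
Totals → C:12, H:12, Cl:1, F:1, I:1, N:1, O:1.
In Hill order: C12H12ClFINO.

C12H12ClFINO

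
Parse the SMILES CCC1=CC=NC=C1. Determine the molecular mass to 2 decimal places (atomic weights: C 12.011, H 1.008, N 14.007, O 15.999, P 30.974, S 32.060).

First, the molecular formula is C7H9N (counting implicit H from valence).
  C: 7 × 12.011 = 84.077
  H: 9 × 1.008 = 9.072
  N: 1 × 14.007 = 14.007
Sum: 7×12.011 + 9×1.008 + 1×14.007 = 107.156 → 107.16 g/mol.

107.16 g/mol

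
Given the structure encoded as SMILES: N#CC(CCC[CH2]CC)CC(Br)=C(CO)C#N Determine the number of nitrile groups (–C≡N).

2

The nitrile motif appears at heavy-atom positions 2, 16 in the SMILES.
Other groups present: 1 alkene, 1 hydroxyl.
Nitrile count: 2.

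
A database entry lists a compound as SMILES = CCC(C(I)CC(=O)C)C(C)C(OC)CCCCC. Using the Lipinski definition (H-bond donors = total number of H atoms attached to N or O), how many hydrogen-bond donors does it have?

0

Donors: find every N or O and count the H atoms it carries.
  atom 8 (O): bond orders sum to 2 → 0 H
  atom 13 (O): bond orders sum to 2 → 0 H
Lipinski HBD = 0.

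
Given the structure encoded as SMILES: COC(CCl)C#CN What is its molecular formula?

Walk through each heavy atom and fill implicit hydrogens from standard valence (C 4, N 3, O 2, S 2, halogen 1):
  atom 1: C, bond orders sum to 1 (valence 4) → 3 H
  atom 2: O, bond orders sum to 2 (valence 2) → 0 H
  atom 3: C, bond orders sum to 3 (valence 4) → 1 H
  atom 4: C, bond orders sum to 2 (valence 4) → 2 H
  atom 5: Cl (halogen, monovalent) → 0 H
  atom 6: C, bond orders sum to 4 (valence 4) → 0 H
  atom 7: C, bond orders sum to 4 (valence 4) → 0 H
  atom 8: N, bond orders sum to 1 (valence 3) → 2 H
Totals → C:5, H:8, Cl:1, N:1, O:1.
In Hill order: C5H8ClNO.

C5H8ClNO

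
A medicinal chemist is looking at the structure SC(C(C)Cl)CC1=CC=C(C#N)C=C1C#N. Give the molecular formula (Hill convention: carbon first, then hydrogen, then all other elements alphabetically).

Walk through each heavy atom and fill implicit hydrogens from standard valence (C 4, N 3, O 2, S 2, halogen 1):
  atom 1: S, bond orders sum to 1 (valence 2) → 1 H
  atom 2: C, bond orders sum to 3 (valence 4) → 1 H
  atom 3: C, bond orders sum to 3 (valence 4) → 1 H
  atom 4: C, bond orders sum to 1 (valence 4) → 3 H
  atom 5: Cl (halogen, monovalent) → 0 H
  atom 6: C, bond orders sum to 2 (valence 4) → 2 H
  atom 7: C, bond orders sum to 4 (valence 4) → 0 H
  atom 8: C, bond orders sum to 3 (valence 4) → 1 H
  atom 9: C, bond orders sum to 3 (valence 4) → 1 H
  atom 10: C, bond orders sum to 4 (valence 4) → 0 H
  atom 11: C, bond orders sum to 4 (valence 4) → 0 H
  atom 12: N, bond orders sum to 3 (valence 3) → 0 H
  atom 13: C, bond orders sum to 3 (valence 4) → 1 H
  atom 14: C, bond orders sum to 4 (valence 4) → 0 H
  atom 15: C, bond orders sum to 4 (valence 4) → 0 H
  atom 16: N, bond orders sum to 3 (valence 3) → 0 H
Totals → C:12, H:11, Cl:1, N:2, S:1.

C12H11ClN2S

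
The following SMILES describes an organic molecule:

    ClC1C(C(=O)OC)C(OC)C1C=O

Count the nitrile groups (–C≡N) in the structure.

Scan the SMILES for the nitrile motif — none present.
Groups that are present: 1 aldehyde, 1 ester, 1 ether.

0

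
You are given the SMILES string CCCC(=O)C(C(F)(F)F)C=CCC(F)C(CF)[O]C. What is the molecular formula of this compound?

Walk through each heavy atom and fill implicit hydrogens from standard valence (C 4, N 3, O 2, S 2, halogen 1):
  atom 1: C, bond orders sum to 1 (valence 4) → 3 H
  atom 2: C, bond orders sum to 2 (valence 4) → 2 H
  atom 3: C, bond orders sum to 2 (valence 4) → 2 H
  atom 4: C, bond orders sum to 4 (valence 4) → 0 H
  atom 5: O, bond orders sum to 2 (valence 2) → 0 H
  atom 6: C, bond orders sum to 3 (valence 4) → 1 H
  atom 7: C, bond orders sum to 4 (valence 4) → 0 H
  atom 8: F (halogen, monovalent) → 0 H
  atom 9: F (halogen, monovalent) → 0 H
  atom 10: F (halogen, monovalent) → 0 H
  atom 11: C, bond orders sum to 3 (valence 4) → 1 H
  atom 12: C, bond orders sum to 3 (valence 4) → 1 H
  atom 13: C, bond orders sum to 2 (valence 4) → 2 H
  atom 14: C, bond orders sum to 3 (valence 4) → 1 H
  atom 15: F (halogen, monovalent) → 0 H
  atom 16: C, bond orders sum to 3 (valence 4) → 1 H
  atom 17: C, bond orders sum to 2 (valence 4) → 2 H
  atom 18: F (halogen, monovalent) → 0 H
  atom 19: O with explicit H count 0
  atom 20: C, bond orders sum to 1 (valence 4) → 3 H
Totals → C:13, H:19, F:5, O:2.

C13H19F5O2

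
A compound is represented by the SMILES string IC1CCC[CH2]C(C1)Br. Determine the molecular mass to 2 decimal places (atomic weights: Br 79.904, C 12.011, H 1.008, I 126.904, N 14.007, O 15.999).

302.98 g/mol

First, the molecular formula is C7H12BrI (counting implicit H from valence).
  Br: 1 × 79.904 = 79.904
  C: 7 × 12.011 = 84.077
  H: 12 × 1.008 = 12.096
  I: 1 × 126.904 = 126.904
Sum: 1×79.904 + 7×12.011 + 12×1.008 + 1×126.904 = 302.981 → 302.98 g/mol.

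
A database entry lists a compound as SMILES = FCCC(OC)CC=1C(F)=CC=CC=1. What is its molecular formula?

C11H14F2O

Walk through each heavy atom and fill implicit hydrogens from standard valence (C 4, N 3, O 2, S 2, halogen 1):
  atom 1: F (halogen, monovalent) → 0 H
  atom 2: C, bond orders sum to 2 (valence 4) → 2 H
  atom 3: C, bond orders sum to 2 (valence 4) → 2 H
  atom 4: C, bond orders sum to 3 (valence 4) → 1 H
  atom 5: O, bond orders sum to 2 (valence 2) → 0 H
  atom 6: C, bond orders sum to 1 (valence 4) → 3 H
  atom 7: C, bond orders sum to 2 (valence 4) → 2 H
  atom 8: C, bond orders sum to 4 (valence 4) → 0 H
  atom 9: C, bond orders sum to 4 (valence 4) → 0 H
  atom 10: F (halogen, monovalent) → 0 H
  atom 11: C, bond orders sum to 3 (valence 4) → 1 H
  atom 12: C, bond orders sum to 3 (valence 4) → 1 H
  atom 13: C, bond orders sum to 3 (valence 4) → 1 H
  atom 14: C, bond orders sum to 3 (valence 4) → 1 H
Totals → C:11, H:14, F:2, O:1.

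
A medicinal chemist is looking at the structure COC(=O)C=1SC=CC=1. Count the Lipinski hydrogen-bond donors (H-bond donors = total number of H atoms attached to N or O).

Donors: find every N or O and count the H atoms it carries.
  atom 2 (O): bond orders sum to 2 → 0 H
  atom 4 (O): bond orders sum to 2 → 0 H
Lipinski HBD = 0.

0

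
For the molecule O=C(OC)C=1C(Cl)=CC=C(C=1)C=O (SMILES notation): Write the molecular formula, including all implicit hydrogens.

C9H7ClO3

Walk through each heavy atom and fill implicit hydrogens from standard valence (C 4, N 3, O 2, S 2, halogen 1):
  atom 1: O, bond orders sum to 2 (valence 2) → 0 H
  atom 2: C, bond orders sum to 4 (valence 4) → 0 H
  atom 3: O, bond orders sum to 2 (valence 2) → 0 H
  atom 4: C, bond orders sum to 1 (valence 4) → 3 H
  atom 5: C, bond orders sum to 4 (valence 4) → 0 H
  atom 6: C, bond orders sum to 4 (valence 4) → 0 H
  atom 7: Cl (halogen, monovalent) → 0 H
  atom 8: C, bond orders sum to 3 (valence 4) → 1 H
  atom 9: C, bond orders sum to 3 (valence 4) → 1 H
  atom 10: C, bond orders sum to 4 (valence 4) → 0 H
  atom 11: C, bond orders sum to 3 (valence 4) → 1 H
  atom 12: C, bond orders sum to 3 (valence 4) → 1 H
  atom 13: O, bond orders sum to 2 (valence 2) → 0 H
Totals → C:9, H:7, Cl:1, O:3.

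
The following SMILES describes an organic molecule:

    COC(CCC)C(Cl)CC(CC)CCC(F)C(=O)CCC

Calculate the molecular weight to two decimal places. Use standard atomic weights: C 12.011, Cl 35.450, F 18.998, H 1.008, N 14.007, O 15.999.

First, the molecular formula is C17H32ClFO2 (counting implicit H from valence).
  C: 17 × 12.011 = 204.187
  Cl: 1 × 35.450 = 35.450
  F: 1 × 18.998 = 18.998
  H: 32 × 1.008 = 32.256
  O: 2 × 15.999 = 31.998
Sum: 17×12.011 + 1×35.450 + 1×18.998 + 32×1.008 + 2×15.999 = 322.889 → 322.89 g/mol.

322.89 g/mol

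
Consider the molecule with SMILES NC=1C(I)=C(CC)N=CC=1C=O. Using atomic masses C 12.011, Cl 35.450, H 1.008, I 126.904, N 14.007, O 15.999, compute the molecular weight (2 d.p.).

276.08 g/mol

First, the molecular formula is C8H9IN2O (counting implicit H from valence).
  C: 8 × 12.011 = 96.088
  H: 9 × 1.008 = 9.072
  I: 1 × 126.904 = 126.904
  N: 2 × 14.007 = 28.014
  O: 1 × 15.999 = 15.999
Sum: 8×12.011 + 9×1.008 + 1×126.904 + 2×14.007 + 1×15.999 = 276.077 → 276.08 g/mol.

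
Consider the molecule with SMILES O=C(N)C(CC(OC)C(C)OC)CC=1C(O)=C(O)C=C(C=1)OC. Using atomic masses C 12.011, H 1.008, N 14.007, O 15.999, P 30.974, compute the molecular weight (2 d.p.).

First, the molecular formula is C16H25NO6 (counting implicit H from valence).
  C: 16 × 12.011 = 192.176
  H: 25 × 1.008 = 25.200
  N: 1 × 14.007 = 14.007
  O: 6 × 15.999 = 95.994
Sum: 16×12.011 + 25×1.008 + 1×14.007 + 6×15.999 = 327.377 → 327.38 g/mol.

327.38 g/mol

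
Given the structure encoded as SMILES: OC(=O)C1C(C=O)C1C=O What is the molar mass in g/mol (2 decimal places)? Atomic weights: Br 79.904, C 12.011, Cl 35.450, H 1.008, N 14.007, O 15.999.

First, the molecular formula is C6H6O4 (counting implicit H from valence).
  C: 6 × 12.011 = 72.066
  H: 6 × 1.008 = 6.048
  O: 4 × 15.999 = 63.996
Sum: 6×12.011 + 6×1.008 + 4×15.999 = 142.110 → 142.11 g/mol.

142.11 g/mol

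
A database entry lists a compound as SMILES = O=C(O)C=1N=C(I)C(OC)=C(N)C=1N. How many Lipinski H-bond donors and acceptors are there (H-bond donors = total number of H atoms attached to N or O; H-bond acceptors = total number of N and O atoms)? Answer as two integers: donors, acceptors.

5, 6

Donors: find every N or O and count the H atoms it carries.
  atom 1 (O): bond orders sum to 2 → 0 H
  atom 3 (O): bond orders sum to 1 → 1 H
  atom 5 (N): bond orders sum to 3 → 0 H
  atom 9 (O): bond orders sum to 2 → 0 H
  atom 12 (N): bond orders sum to 1 → 2 H
  atom 14 (N): bond orders sum to 1 → 2 H
Lipinski HBD = 5.
Acceptors: N atoms = 3, O atoms = 3 → HBA = 6.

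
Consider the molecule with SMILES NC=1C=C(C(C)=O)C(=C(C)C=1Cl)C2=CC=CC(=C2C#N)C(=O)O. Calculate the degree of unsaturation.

Molecular formula: C17H13ClN2O3.
DoU = (2C + 2 + N − H − X) / 2, where X is the halogen count and O/S are ignored.
    = (2·17 + 2 + 2 − 13 − 1) / 2 = 24 / 2 = 12.

12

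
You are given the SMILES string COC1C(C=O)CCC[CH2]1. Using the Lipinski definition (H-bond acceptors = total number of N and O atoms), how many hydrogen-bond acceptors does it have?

N atoms: 0; O atoms: 2.
Lipinski HBA = 0 + 2 = 2.

2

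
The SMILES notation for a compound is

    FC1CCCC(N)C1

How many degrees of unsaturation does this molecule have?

1

Molecular formula: C6H12FN.
DoU = (2C + 2 + N − H − X) / 2, where X is the halogen count and O/S are ignored.
    = (2·6 + 2 + 1 − 12 − 1) / 2 = 2 / 2 = 1.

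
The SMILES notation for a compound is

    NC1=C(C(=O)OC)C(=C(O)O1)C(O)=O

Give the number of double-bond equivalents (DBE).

5

Degree of unsaturation = (number of rings) + (number of π bonds).
Ring closures in the SMILES: 1.
π bonds: 4 double bonds (each 1 DoU) → 4 DoU from unsaturation.
Total DoU = 1 + 4 = 5.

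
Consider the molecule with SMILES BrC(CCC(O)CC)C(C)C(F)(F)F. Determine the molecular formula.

C9H16BrF3O

Walk through each heavy atom and fill implicit hydrogens from standard valence (C 4, N 3, O 2, S 2, halogen 1):
  atom 1: Br (halogen, monovalent) → 0 H
  atom 2: C, bond orders sum to 3 (valence 4) → 1 H
  atom 3: C, bond orders sum to 2 (valence 4) → 2 H
  atom 4: C, bond orders sum to 2 (valence 4) → 2 H
  atom 5: C, bond orders sum to 3 (valence 4) → 1 H
  atom 6: O, bond orders sum to 1 (valence 2) → 1 H
  atom 7: C, bond orders sum to 2 (valence 4) → 2 H
  atom 8: C, bond orders sum to 1 (valence 4) → 3 H
  atom 9: C, bond orders sum to 3 (valence 4) → 1 H
  atom 10: C, bond orders sum to 1 (valence 4) → 3 H
  atom 11: C, bond orders sum to 4 (valence 4) → 0 H
  atom 12: F (halogen, monovalent) → 0 H
  atom 13: F (halogen, monovalent) → 0 H
  atom 14: F (halogen, monovalent) → 0 H
Totals → C:9, H:16, Br:1, F:3, O:1.
In Hill order: C9H16BrF3O.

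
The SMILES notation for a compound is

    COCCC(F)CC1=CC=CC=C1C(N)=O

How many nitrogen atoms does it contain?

Scan the SMILES for N atoms (remember two-letter symbols like Cl and Br are single atoms).
Nitrogen count: 1.

1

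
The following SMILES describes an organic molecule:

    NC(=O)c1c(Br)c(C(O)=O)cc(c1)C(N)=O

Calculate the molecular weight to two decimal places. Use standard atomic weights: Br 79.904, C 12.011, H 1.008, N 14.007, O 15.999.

First, the molecular formula is C9H7BrN2O4 (counting implicit H from valence).
  Br: 1 × 79.904 = 79.904
  C: 9 × 12.011 = 108.099
  H: 7 × 1.008 = 7.056
  N: 2 × 14.007 = 28.014
  O: 4 × 15.999 = 63.996
Sum: 1×79.904 + 9×12.011 + 7×1.008 + 2×14.007 + 4×15.999 = 287.069 → 287.07 g/mol.

287.07 g/mol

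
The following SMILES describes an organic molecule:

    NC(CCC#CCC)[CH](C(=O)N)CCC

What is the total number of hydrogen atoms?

22

Walk through each heavy atom and fill implicit hydrogens from standard valence (C 4, N 3, O 2, S 2, halogen 1):
  atom 1: N, bond orders sum to 1 (valence 3) → 2 H
  atom 2: C, bond orders sum to 3 (valence 4) → 1 H
  atom 3: C, bond orders sum to 2 (valence 4) → 2 H
  atom 4: C, bond orders sum to 2 (valence 4) → 2 H
  atom 5: C, bond orders sum to 4 (valence 4) → 0 H
  atom 6: C, bond orders sum to 4 (valence 4) → 0 H
  atom 7: C, bond orders sum to 2 (valence 4) → 2 H
  atom 8: C, bond orders sum to 1 (valence 4) → 3 H
  atom 9: C with explicit H count 1
  atom 10: C, bond orders sum to 4 (valence 4) → 0 H
  atom 11: O, bond orders sum to 2 (valence 2) → 0 H
  atom 12: N, bond orders sum to 1 (valence 3) → 2 H
  atom 13: C, bond orders sum to 2 (valence 4) → 2 H
  atom 14: C, bond orders sum to 2 (valence 4) → 2 H
  atom 15: C, bond orders sum to 1 (valence 4) → 3 H
Total hydrogens: 22.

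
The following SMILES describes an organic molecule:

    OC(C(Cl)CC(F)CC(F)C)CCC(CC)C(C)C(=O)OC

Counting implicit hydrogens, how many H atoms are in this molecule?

29

Walk through each heavy atom and fill implicit hydrogens from standard valence (C 4, N 3, O 2, S 2, halogen 1):
  atom 1: O, bond orders sum to 1 (valence 2) → 1 H
  atom 2: C, bond orders sum to 3 (valence 4) → 1 H
  atom 3: C, bond orders sum to 3 (valence 4) → 1 H
  atom 4: Cl (halogen, monovalent) → 0 H
  atom 5: C, bond orders sum to 2 (valence 4) → 2 H
  atom 6: C, bond orders sum to 3 (valence 4) → 1 H
  atom 7: F (halogen, monovalent) → 0 H
  atom 8: C, bond orders sum to 2 (valence 4) → 2 H
  atom 9: C, bond orders sum to 3 (valence 4) → 1 H
  atom 10: F (halogen, monovalent) → 0 H
  atom 11: C, bond orders sum to 1 (valence 4) → 3 H
  atom 12: C, bond orders sum to 2 (valence 4) → 2 H
  atom 13: C, bond orders sum to 2 (valence 4) → 2 H
  atom 14: C, bond orders sum to 3 (valence 4) → 1 H
  atom 15: C, bond orders sum to 2 (valence 4) → 2 H
  atom 16: C, bond orders sum to 1 (valence 4) → 3 H
  atom 17: C, bond orders sum to 3 (valence 4) → 1 H
  atom 18: C, bond orders sum to 1 (valence 4) → 3 H
  atom 19: C, bond orders sum to 4 (valence 4) → 0 H
  atom 20: O, bond orders sum to 2 (valence 2) → 0 H
  atom 21: O, bond orders sum to 2 (valence 2) → 0 H
  atom 22: C, bond orders sum to 1 (valence 4) → 3 H
Total hydrogens: 29.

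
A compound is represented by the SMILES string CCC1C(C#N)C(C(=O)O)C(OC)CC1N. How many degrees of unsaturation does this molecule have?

Molecular formula: C11H18N2O3.
DoU = (2C + 2 + N − H − X) / 2, where X is the halogen count and O/S are ignored.
    = (2·11 + 2 + 2 − 18 − 0) / 2 = 8 / 2 = 4.

4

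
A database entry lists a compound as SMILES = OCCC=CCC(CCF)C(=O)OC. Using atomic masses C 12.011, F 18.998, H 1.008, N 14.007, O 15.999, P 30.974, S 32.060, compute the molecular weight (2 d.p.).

204.24 g/mol

First, the molecular formula is C10H17FO3 (counting implicit H from valence).
  C: 10 × 12.011 = 120.110
  F: 1 × 18.998 = 18.998
  H: 17 × 1.008 = 17.136
  O: 3 × 15.999 = 47.997
Sum: 10×12.011 + 1×18.998 + 17×1.008 + 3×15.999 = 204.241 → 204.24 g/mol.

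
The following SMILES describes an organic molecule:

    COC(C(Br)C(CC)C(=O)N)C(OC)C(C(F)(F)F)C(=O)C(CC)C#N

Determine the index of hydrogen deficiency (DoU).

4

Degree of unsaturation = (number of rings) + (number of π bonds).
Ring closures in the SMILES: 0.
π bonds: 2 double bonds (each 1 DoU), 1 triple bond (each 2 DoU) → 4 DoU from unsaturation.
Total DoU = 0 + 4 = 4.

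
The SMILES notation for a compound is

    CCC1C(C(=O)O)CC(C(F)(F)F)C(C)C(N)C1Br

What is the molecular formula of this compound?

Walk through each heavy atom and fill implicit hydrogens from standard valence (C 4, N 3, O 2, S 2, halogen 1):
  atom 1: C, bond orders sum to 1 (valence 4) → 3 H
  atom 2: C, bond orders sum to 2 (valence 4) → 2 H
  atom 3: C, bond orders sum to 3 (valence 4) → 1 H
  atom 4: C, bond orders sum to 3 (valence 4) → 1 H
  atom 5: C, bond orders sum to 4 (valence 4) → 0 H
  atom 6: O, bond orders sum to 2 (valence 2) → 0 H
  atom 7: O, bond orders sum to 1 (valence 2) → 1 H
  atom 8: C, bond orders sum to 2 (valence 4) → 2 H
  atom 9: C, bond orders sum to 3 (valence 4) → 1 H
  atom 10: C, bond orders sum to 4 (valence 4) → 0 H
  atom 11: F (halogen, monovalent) → 0 H
  atom 12: F (halogen, monovalent) → 0 H
  atom 13: F (halogen, monovalent) → 0 H
  atom 14: C, bond orders sum to 3 (valence 4) → 1 H
  atom 15: C, bond orders sum to 1 (valence 4) → 3 H
  atom 16: C, bond orders sum to 3 (valence 4) → 1 H
  atom 17: N, bond orders sum to 1 (valence 3) → 2 H
  atom 18: C, bond orders sum to 3 (valence 4) → 1 H
  atom 19: Br (halogen, monovalent) → 0 H
Totals → C:12, H:19, Br:1, F:3, N:1, O:2.

C12H19BrF3NO2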